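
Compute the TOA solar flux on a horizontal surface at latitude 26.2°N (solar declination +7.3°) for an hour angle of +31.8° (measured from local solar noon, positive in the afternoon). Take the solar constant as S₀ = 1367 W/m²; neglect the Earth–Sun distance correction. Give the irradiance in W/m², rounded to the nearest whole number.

cos θ_z = sin(26.2°) sin(7.3°) + cos(26.2°) cos(7.3°) cos(31.80°) = 0.0561 + 0.7564 = 0.8125.
Top-of-atmosphere irradiance = S₀ cos θ_z = 1367 × 0.8125 = 1110.69 W/m².

1111 W/m²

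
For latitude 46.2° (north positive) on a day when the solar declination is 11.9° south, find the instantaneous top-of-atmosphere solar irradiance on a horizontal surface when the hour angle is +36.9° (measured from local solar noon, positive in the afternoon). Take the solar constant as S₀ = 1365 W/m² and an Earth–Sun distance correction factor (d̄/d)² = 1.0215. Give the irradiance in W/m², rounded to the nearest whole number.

With φ = 46.2°, δ = -11.9°, H = 36.90°: sin φ sin δ = -0.1488, cos φ cos δ cos H = 0.5416, so cos θ_z = 0.3928.
Top-of-atmosphere irradiance = S₀ (d̄/d)² cos θ_z = 1365 × 1.0215 × 0.3928 = 547.70 W/m².

548 W/m²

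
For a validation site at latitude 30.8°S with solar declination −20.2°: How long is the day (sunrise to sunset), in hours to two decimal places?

−tan φ tan δ = −(-0.5961)(-0.3679) = -0.2193; H_s = arccos(-0.2193) = 102.67°.
Day length = 2 H_s / 15° h⁻¹ = 205.34° / 15 = 13.689 h.

13.69 hours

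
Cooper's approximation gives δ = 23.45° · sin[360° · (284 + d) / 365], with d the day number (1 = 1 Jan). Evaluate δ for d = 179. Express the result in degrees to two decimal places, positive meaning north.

+23.29°

360 × (284 + 179) / 365 = 456.658°; sin(456.658°) = 0.9933.
δ = 23.45 × 0.9933 = 23.293° ≈ +23.29°.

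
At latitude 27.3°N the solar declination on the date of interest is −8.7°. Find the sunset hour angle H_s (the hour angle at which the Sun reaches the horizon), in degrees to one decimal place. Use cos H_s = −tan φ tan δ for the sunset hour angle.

cos H_s = −tan(27.3°) · tan(-8.7°) = 0.0790, so H_s = arccos(0.0790) = 85.47°.

85.5°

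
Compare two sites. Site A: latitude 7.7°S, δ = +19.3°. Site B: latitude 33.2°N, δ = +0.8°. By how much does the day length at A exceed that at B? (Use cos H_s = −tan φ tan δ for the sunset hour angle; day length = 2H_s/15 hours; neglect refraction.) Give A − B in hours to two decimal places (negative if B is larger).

A: H_s = arccos(−tan -7.7° · tan 19.3°) = 87.29°, so 2H_s/15 = 11.6387 h.
B: H_s = arccos(−tan 33.2° · tan 0.8°) = 90.52°, so 2H_s/15 = 12.0693 h.
A − B = 11.6387 − 12.0693 = -0.4306 h.

-0.43 h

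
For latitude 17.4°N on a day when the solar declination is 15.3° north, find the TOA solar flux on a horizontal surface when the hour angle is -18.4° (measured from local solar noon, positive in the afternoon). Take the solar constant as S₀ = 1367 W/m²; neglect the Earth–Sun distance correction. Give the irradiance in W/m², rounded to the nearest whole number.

cos θ_z = sin φ sin δ + cos φ cos δ cos H = (0.2990)(0.2639) + (0.9542)(0.9646)(0.9489) = 0.9523.
Top-of-atmosphere irradiance = S₀ cos θ_z = 1367 × 0.9523 = 1301.79 W/m².

1302 W/m²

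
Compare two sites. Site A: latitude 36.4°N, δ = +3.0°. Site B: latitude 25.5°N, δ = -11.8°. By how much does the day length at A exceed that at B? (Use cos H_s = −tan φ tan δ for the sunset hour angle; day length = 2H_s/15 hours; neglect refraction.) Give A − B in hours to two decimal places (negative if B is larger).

A: H_s = arccos(−tan 36.4° · tan 3.0°) = 92.21°, so 2H_s/15 = 12.2947 h.
B: H_s = arccos(−tan 25.5° · tan -11.8°) = 84.28°, so 2H_s/15 = 11.2373 h.
A − B = 12.2947 − 11.2373 = 1.0574 h.

+1.06 h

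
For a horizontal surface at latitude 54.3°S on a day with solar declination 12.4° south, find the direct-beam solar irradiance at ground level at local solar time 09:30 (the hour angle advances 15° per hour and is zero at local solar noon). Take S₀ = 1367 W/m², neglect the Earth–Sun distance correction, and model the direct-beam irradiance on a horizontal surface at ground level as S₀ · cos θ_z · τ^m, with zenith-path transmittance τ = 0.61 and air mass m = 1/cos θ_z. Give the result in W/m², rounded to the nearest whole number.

389 W/m²

Hour angle H = 15° × (9.5 − 12) = -37.50°.
cos θ_z = sin φ sin δ + cos φ cos δ cos H = (-0.8121)(-0.2147) + (0.5835)(0.9767)(0.7934) = 0.6265.
Air mass m = 1/cos θ_z = 1/0.6265 = 1.596; τ^m = 0.61^1.596 = 0.4543.
Surface direct beam = 1367 × 0.6265 × 0.4543 = 389.07 W/m².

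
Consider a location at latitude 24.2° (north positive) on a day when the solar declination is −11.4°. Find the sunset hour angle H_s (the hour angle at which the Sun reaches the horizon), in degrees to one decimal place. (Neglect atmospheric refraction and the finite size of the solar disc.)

cos H_s = −tan(24.2°) · tan(-11.4°) = 0.0906, so H_s = arccos(0.0906) = 84.80°.

84.8°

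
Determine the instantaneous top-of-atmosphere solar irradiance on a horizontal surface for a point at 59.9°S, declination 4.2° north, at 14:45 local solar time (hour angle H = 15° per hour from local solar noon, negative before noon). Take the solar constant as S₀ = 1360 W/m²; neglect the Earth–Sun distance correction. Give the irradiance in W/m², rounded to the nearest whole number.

Hour angle H = 15° × (14.75 − 12) = 41.25°.
cos θ_z = sin(-59.9°) sin(4.2°) + cos(-59.9°) cos(4.2°) cos(41.25°) = -0.0634 + 0.3760 = 0.3126.
Top-of-atmosphere irradiance = S₀ cos θ_z = 1360 × 0.3126 = 425.14 W/m².

425 W/m²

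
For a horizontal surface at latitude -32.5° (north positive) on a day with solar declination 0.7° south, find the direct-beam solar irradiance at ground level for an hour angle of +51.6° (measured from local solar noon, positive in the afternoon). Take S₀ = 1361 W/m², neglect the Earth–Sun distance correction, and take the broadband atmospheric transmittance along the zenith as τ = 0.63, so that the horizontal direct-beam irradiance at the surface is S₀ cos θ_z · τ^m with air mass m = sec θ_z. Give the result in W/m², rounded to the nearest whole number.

With φ = -32.5°, δ = -0.7°, H = 51.60°: sin φ sin δ = 0.0066, cos φ cos δ cos H = 0.5238, so cos θ_z = 0.5304.
Air mass m = 1/cos θ_z = 1/0.5304 = 1.885; τ^m = 0.63^1.885 = 0.4186.
Surface direct beam = 1361 × 0.5304 × 0.4186 = 302.18 W/m².

302 W/m²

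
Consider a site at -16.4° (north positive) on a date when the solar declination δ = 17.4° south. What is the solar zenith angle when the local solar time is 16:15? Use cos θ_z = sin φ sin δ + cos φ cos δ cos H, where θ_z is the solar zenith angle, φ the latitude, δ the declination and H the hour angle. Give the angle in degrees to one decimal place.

60.7°

Hour angle H = 15° × (16.25 − 12) = 63.75°.
cos θ_z = sin(-16.4°) sin(-17.4°) + cos(-16.4°) cos(-17.4°) cos(63.75°) = 0.0844 + 0.4049 = 0.4893.
θ_z = arccos(0.4893) = 60.71°.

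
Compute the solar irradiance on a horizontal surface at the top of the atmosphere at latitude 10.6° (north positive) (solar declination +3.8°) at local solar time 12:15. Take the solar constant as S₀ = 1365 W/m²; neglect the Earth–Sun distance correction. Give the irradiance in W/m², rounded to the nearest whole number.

1353 W/m²

Hour angle H = 15° × (12.25 − 12) = 3.75°.
cos θ_z = sin φ sin δ + cos φ cos δ cos H = (0.1840)(0.0663) + (0.9829)(0.9978)(0.9979) = 0.9909.
Top-of-atmosphere irradiance = S₀ cos θ_z = 1365 × 0.9909 = 1352.58 W/m².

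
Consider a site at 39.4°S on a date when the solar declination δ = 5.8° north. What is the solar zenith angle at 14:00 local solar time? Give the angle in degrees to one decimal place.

Hour angle H = 15° × (14 − 12) = 30.00°.
With φ = -39.4°, δ = 5.8°, H = 30.00°: sin φ sin δ = -0.0641, cos φ cos δ cos H = 0.6658, so cos θ_z = 0.6017.
θ_z = arccos(0.6017) = 53.01°.

53.0°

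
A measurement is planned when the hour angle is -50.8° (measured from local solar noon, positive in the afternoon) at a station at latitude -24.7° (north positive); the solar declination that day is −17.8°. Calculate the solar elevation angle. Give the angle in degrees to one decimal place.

42.4°

cos θ_z = sin(-24.7°) sin(-17.8°) + cos(-24.7°) cos(-17.8°) cos(-50.80°) = 0.1277 + 0.5467 = 0.6744.
θ_z = arccos(0.6744) = 47.59°, so the elevation is 90° − 47.59° = 42.41°.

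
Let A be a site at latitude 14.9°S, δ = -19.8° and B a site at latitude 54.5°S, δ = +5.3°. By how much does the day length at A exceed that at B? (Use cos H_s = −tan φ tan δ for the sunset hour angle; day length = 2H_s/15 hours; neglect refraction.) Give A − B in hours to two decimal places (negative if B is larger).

A: H_s = arccos(−tan -14.9° · tan -19.8°) = 95.50°, so 2H_s/15 = 12.7333 h.
B: H_s = arccos(−tan -54.5° · tan 5.3°) = 82.53°, so 2H_s/15 = 11.0040 h.
A − B = 12.7333 − 11.0040 = 1.7293 h.

+1.73 h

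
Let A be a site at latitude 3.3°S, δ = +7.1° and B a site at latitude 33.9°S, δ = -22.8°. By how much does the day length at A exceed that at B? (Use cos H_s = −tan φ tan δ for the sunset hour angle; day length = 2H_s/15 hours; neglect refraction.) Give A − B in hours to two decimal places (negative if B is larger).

A: H_s = arccos(−tan -3.3° · tan 7.1°) = 89.59°, so 2H_s/15 = 11.9453 h.
B: H_s = arccos(−tan -33.9° · tan -22.8°) = 106.41°, so 2H_s/15 = 14.1880 h.
A − B = 11.9453 − 14.1880 = -2.2427 h.

-2.24 h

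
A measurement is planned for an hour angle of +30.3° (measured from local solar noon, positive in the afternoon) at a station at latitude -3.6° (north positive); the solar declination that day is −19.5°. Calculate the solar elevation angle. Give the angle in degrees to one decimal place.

56.4°

With φ = -3.6°, δ = -19.5°, H = 30.30°: sin φ sin δ = 0.0210, cos φ cos δ cos H = 0.8123, so cos θ_z = 0.8333.
θ_z = arccos(0.8333) = 33.56°, so the elevation is 90° − 33.56° = 56.44°.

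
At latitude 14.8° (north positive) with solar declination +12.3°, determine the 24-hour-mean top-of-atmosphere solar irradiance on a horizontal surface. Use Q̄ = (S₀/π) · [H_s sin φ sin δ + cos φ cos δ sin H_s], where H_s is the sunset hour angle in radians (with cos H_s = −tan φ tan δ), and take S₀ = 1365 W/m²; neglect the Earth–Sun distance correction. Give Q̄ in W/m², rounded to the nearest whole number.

448 W/m²

cos H_s = −tan(14.8°) · tan(12.3°) = -0.0576, so H_s = arccos(-0.0576) = 93.30°. In radians, H_s = 1.6284.
H_s sin φ sin δ = 1.6284 × 0.2554 × 0.2130 = 0.0886.
cos φ cos δ sin H_s = 0.9668 × 0.9770 × 0.9983 = 0.9430.
Q̄ = (1365/π) × (0.0886 + 0.9430) = 434.49 × 1.0316 = 448.22 W/m².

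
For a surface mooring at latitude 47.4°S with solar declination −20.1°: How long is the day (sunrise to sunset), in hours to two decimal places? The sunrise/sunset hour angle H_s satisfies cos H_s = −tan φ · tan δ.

The sunset hour angle satisfies cos H_s = −tan φ tan δ = -0.3980, giving H_s = 113.45°.
Day length = 2 H_s / 15° h⁻¹ = 226.90° / 15 = 15.127 h.

15.13 hours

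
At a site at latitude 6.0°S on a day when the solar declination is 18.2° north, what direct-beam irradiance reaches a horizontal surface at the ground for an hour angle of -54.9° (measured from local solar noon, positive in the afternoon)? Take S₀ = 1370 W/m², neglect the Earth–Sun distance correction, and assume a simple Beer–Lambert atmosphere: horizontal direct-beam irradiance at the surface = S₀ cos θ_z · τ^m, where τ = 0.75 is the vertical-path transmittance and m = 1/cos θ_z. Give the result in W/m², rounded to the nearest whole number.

With φ = -6.0°, δ = 18.2°, H = -54.90°: sin φ sin δ = -0.0326, cos φ cos δ cos H = 0.5432, so cos θ_z = 0.5106.
Air mass m = 1/cos θ_z = 1/0.5106 = 1.958; τ^m = 0.75^1.958 = 0.5693.
Surface direct beam = 1370 × 0.5106 × 0.5693 = 398.24 W/m².

398 W/m²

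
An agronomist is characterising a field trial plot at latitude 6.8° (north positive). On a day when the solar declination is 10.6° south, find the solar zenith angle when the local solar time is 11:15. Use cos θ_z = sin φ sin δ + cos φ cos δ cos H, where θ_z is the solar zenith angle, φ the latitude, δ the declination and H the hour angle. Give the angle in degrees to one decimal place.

Hour angle H = 15° × (11.25 − 12) = -11.25°.
cos θ_z = sin(6.8°) sin(-10.6°) + cos(6.8°) cos(-10.6°) cos(-11.25°) = -0.0218 + 0.9573 = 0.9355.
θ_z = arccos(0.9355) = 20.69°.

20.7°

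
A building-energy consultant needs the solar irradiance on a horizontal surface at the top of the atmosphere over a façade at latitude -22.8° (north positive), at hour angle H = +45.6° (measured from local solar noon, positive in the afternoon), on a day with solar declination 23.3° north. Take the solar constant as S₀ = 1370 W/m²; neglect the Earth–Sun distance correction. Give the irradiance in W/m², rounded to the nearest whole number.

602 W/m²

With φ = -22.8°, δ = 23.3°, H = 45.60°: sin φ sin δ = -0.1533, cos φ cos δ cos H = 0.5924, so cos θ_z = 0.4391.
Top-of-atmosphere irradiance = S₀ cos θ_z = 1370 × 0.4391 = 601.57 W/m².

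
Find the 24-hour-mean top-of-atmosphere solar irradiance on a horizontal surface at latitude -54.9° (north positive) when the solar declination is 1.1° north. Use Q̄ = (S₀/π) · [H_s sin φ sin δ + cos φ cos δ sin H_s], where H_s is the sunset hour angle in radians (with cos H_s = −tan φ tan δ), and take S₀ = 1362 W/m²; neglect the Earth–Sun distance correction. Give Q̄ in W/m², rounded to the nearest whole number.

239 W/m²

−tan φ tan δ = −(-1.4229)(0.0192) = 0.0273; H_s = arccos(0.0273) = 88.44°. In radians, H_s = 1.5436.
H_s sin φ sin δ = 1.5436 × -0.8181 × 0.0192 = -0.0242.
cos φ cos δ sin H_s = 0.5750 × 0.9998 × 0.9996 = 0.5747.
Q̄ = (1362/π) × (-0.0242 + 0.5747) = 433.54 × 0.5505 = 238.66 W/m².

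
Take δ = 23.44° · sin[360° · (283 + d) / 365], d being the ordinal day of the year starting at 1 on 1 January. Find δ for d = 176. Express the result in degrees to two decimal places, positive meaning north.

+23.41°

360 × (283 + 176) / 365 = 452.712°; sin(452.712°) = 0.9989.
δ = 23.44 × 0.9989 = 23.414° ≈ +23.41°.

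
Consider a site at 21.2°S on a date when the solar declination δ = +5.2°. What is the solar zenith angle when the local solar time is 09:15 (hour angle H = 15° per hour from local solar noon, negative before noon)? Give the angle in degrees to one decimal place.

Hour angle H = 15° × (9.25 − 12) = -41.25°.
cos θ_z = sin φ sin δ + cos φ cos δ cos H = (-0.3616)(0.0906) + (0.9323)(0.9959)(0.7518) = 0.6653.
θ_z = arccos(0.6653) = 48.29°.

48.3°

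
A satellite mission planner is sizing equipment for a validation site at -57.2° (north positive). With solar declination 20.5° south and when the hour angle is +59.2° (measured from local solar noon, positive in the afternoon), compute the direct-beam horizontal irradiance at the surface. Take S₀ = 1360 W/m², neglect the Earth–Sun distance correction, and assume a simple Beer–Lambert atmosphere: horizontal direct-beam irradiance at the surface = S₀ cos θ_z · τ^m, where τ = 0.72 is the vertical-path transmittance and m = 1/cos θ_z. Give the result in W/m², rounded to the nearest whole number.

417 W/m²

cos θ_z = sin(-57.2°) sin(-20.5°) + cos(-57.2°) cos(-20.5°) cos(59.20°) = 0.2944 + 0.2598 = 0.5542.
Air mass m = 1/cos θ_z = 1/0.5542 = 1.804; τ^m = 0.72^1.804 = 0.5529.
Surface direct beam = 1360 × 0.5542 × 0.5529 = 416.73 W/m².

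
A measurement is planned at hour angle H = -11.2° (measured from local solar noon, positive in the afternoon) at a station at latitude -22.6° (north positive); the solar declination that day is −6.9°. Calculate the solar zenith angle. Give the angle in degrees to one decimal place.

19.0°

With φ = -22.6°, δ = -6.9°, H = -11.20°: sin φ sin δ = 0.0462, cos φ cos δ cos H = 0.8991, so cos θ_z = 0.9453.
θ_z = arccos(0.9453) = 19.04°.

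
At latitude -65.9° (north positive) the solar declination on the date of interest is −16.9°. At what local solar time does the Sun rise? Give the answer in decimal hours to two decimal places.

The sunset hour angle satisfies cos H_s = −tan φ tan δ = -0.6792, giving H_s = 132.78°.
Sunrise is at 12 − H_s/15 = 12 − 8.852 = 3.148 h local solar time.

3.15 h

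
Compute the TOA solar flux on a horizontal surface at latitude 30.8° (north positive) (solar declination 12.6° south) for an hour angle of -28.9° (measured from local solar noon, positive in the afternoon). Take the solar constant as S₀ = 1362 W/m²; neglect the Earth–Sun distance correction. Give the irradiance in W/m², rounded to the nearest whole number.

cos θ_z = sin(30.8°) sin(-12.6°) + cos(30.8°) cos(-12.6°) cos(-28.90°) = -0.1117 + 0.7339 = 0.6222.
Top-of-atmosphere irradiance = S₀ cos θ_z = 1362 × 0.6222 = 847.44 W/m².

847 W/m²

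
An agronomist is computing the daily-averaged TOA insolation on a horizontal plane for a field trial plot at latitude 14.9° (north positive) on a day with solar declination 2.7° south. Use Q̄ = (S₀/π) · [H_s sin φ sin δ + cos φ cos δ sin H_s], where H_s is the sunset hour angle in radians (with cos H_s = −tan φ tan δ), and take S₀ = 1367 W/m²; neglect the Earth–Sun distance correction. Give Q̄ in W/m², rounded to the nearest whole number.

The sunset hour angle satisfies cos H_s = −tan φ tan δ = 0.0125, giving H_s = 89.28°. In radians, H_s = 1.5582.
H_s sin φ sin δ = 1.5582 × 0.2571 × -0.0471 = -0.0189.
cos φ cos δ sin H_s = 0.9664 × 0.9989 × 0.9999 = 0.9652.
Q̄ = (1367/π) × (-0.0189 + 0.9652) = 435.13 × 0.9463 = 411.76 W/m².

412 W/m²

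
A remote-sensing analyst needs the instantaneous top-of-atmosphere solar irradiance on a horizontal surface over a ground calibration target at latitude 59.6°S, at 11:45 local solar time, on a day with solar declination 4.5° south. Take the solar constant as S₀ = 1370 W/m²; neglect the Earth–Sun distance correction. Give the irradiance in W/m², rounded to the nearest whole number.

Hour angle H = 15° × (11.75 − 12) = -3.75°.
cos θ_z = sin φ sin δ + cos φ cos δ cos H = (-0.8625)(-0.0785) + (0.5060)(0.9969)(0.9979) = 0.5711.
Top-of-atmosphere irradiance = S₀ cos θ_z = 1370 × 0.5711 = 782.41 W/m².

782 W/m²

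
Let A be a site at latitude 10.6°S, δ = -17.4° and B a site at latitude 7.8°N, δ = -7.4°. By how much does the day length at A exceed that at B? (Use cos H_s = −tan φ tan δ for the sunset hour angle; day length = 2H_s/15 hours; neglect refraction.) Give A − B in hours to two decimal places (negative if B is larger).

+0.58 h

A: H_s = arccos(−tan -10.6° · tan -17.4°) = 93.36°, so 2H_s/15 = 12.4480 h.
B: H_s = arccos(−tan 7.8° · tan -7.4°) = 88.98°, so 2H_s/15 = 11.8640 h.
A − B = 12.4480 − 11.8640 = 0.5840 h.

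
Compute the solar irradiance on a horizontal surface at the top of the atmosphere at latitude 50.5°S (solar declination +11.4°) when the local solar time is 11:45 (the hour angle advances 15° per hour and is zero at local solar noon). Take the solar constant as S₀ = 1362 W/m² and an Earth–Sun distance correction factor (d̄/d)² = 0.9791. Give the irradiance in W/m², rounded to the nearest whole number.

Hour angle H = 15° × (11.75 − 12) = -3.75°.
cos θ_z = sin(-50.5°) sin(11.4°) + cos(-50.5°) cos(11.4°) cos(-3.75°) = -0.1525 + 0.6222 = 0.4697.
Top-of-atmosphere irradiance = S₀ (d̄/d)² cos θ_z = 1362 × 0.9791 × 0.4697 = 626.36 W/m².

626 W/m²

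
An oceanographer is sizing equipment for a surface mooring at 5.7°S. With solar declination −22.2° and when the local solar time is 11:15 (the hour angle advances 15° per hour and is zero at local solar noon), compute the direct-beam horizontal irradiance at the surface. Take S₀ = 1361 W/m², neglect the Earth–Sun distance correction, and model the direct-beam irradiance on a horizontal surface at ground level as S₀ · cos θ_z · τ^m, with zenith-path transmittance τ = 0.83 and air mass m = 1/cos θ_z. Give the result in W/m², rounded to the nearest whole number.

1051 W/m²

Hour angle H = 15° × (11.25 − 12) = -11.25°.
cos θ_z = sin φ sin δ + cos φ cos δ cos H = (-0.0993)(-0.3778) + (0.9951)(0.9259)(0.9808) = 0.9412.
Air mass m = 1/cos θ_z = 1/0.9412 = 1.062; τ^m = 0.83^1.062 = 0.8205.
Surface direct beam = 1361 × 0.9412 × 0.8205 = 1051.04 W/m².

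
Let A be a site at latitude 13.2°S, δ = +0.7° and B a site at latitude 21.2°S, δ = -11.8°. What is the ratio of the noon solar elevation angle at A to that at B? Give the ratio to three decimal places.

A: 90° − |-13.2 − (0.7)| = 76.10°.
B: 90° − |-21.2 − (-11.8)| = 80.60°.
Ratio A/B = 76.1000 / 80.6000 = 0.9442.

0.944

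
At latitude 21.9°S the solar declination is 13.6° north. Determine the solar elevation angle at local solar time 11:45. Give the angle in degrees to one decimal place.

Hour angle H = 15° × (11.75 − 12) = -3.75°.
With φ = -21.9°, δ = 13.6°, H = -3.75°: sin φ sin δ = -0.0877, cos φ cos δ cos H = 0.8999, so cos θ_z = 0.8122.
θ_z = arccos(0.8122) = 35.69°, so the elevation is 90° − 35.69° = 54.31°.

54.3°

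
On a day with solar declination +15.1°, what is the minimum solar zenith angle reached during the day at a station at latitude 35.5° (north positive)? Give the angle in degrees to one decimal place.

At local solar noon the hour angle is zero, so the zenith angle is |φ − δ| = |35.5° − (15.1°)| = 20.4°.

20.4°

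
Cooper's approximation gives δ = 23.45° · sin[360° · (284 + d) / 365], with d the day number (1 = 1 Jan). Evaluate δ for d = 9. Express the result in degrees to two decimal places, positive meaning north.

-22.17°

360 × (284 + 9) / 365 = 288.986°; sin(288.986°) = -0.9456.
δ = 23.45 × -0.9456 = -22.174° ≈ -22.17°.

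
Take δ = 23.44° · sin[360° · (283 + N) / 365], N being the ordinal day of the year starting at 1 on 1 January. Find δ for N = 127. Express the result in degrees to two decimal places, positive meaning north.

360 × (283 + 127) / 365 = 404.384°; sin(404.384°) = 0.6995.
δ = 23.44 × 0.6995 = 16.396° ≈ +16.40°.

+16.40°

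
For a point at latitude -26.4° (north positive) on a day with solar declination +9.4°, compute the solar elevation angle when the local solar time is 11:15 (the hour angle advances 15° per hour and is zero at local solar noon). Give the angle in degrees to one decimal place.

Hour angle H = 15° × (11.25 − 12) = -11.25°.
cos θ_z = sin φ sin δ + cos φ cos δ cos H = (-0.4446)(0.1633) + (0.8957)(0.9866)(0.9808) = 0.7941.
θ_z = arccos(0.7941) = 37.43°, so the elevation is 90° − 37.43° = 52.57°.

52.6°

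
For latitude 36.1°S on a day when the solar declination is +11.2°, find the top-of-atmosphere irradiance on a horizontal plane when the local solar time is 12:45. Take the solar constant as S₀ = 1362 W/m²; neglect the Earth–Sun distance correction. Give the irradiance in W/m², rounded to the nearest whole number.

903 W/m²

Hour angle H = 15° × (12.75 − 12) = 11.25°.
With φ = -36.1°, δ = 11.2°, H = 11.25°: sin φ sin δ = -0.1144, cos φ cos δ cos H = 0.7774, so cos θ_z = 0.6630.
Top-of-atmosphere irradiance = S₀ cos θ_z = 1362 × 0.6630 = 903.01 W/m².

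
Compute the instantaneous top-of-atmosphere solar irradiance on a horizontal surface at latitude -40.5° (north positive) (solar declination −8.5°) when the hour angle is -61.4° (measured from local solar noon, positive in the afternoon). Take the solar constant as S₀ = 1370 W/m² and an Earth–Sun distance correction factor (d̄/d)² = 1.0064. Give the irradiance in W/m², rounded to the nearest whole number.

629 W/m²

With φ = -40.5°, δ = -8.5°, H = -61.40°: sin φ sin δ = 0.0960, cos φ cos δ cos H = 0.3600, so cos θ_z = 0.4560.
Top-of-atmosphere irradiance = S₀ (d̄/d)² cos θ_z = 1370 × 1.0064 × 0.4560 = 628.72 W/m².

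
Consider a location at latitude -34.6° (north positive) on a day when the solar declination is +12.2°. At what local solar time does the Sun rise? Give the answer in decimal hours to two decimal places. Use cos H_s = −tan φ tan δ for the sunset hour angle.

6.57 h

The sunset hour angle satisfies cos H_s = −tan φ tan δ = 0.1492, giving H_s = 81.42°.
Sunrise is at 12 − H_s/15 = 12 − 5.428 = 6.572 h local solar time.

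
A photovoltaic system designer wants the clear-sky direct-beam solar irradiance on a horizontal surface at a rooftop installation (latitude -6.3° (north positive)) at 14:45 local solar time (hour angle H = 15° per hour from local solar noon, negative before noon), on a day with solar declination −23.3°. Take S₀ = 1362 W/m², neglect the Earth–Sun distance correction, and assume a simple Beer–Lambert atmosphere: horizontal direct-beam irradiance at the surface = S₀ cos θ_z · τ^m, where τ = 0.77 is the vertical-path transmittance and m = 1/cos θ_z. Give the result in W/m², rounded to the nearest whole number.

695 W/m²

Hour angle H = 15° × (14.75 − 12) = 41.25°.
cos θ_z = sin(-6.3°) sin(-23.3°) + cos(-6.3°) cos(-23.3°) cos(41.25°) = 0.0434 + 0.6864 = 0.7298.
Air mass m = 1/cos θ_z = 1/0.7298 = 1.370; τ^m = 0.77^1.370 = 0.6990.
Surface direct beam = 1362 × 0.7298 × 0.6990 = 694.80 W/m².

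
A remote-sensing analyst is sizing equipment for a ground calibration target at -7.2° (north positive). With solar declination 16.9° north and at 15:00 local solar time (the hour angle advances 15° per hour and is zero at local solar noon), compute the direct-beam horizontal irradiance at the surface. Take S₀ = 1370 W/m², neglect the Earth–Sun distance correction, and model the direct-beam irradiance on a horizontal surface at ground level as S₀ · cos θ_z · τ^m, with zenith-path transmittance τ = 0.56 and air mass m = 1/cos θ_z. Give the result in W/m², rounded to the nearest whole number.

349 W/m²

Hour angle H = 15° × (15 − 12) = 45.00°.
cos θ_z = sin(-7.2°) sin(16.9°) + cos(-7.2°) cos(16.9°) cos(45.00°) = -0.0364 + 0.6712 = 0.6348.
Air mass m = 1/cos θ_z = 1/0.6348 = 1.575; τ^m = 0.56^1.575 = 0.4012.
Surface direct beam = 1370 × 0.6348 × 0.4012 = 348.91 W/m².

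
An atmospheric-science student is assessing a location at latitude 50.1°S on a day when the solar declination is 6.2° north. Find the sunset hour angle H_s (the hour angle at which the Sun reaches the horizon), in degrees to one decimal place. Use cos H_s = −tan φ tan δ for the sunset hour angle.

82.5°

cos H_s = −tan(-50.1°) · tan(6.2°) = 0.1299, so H_s = arccos(0.1299) = 82.54°.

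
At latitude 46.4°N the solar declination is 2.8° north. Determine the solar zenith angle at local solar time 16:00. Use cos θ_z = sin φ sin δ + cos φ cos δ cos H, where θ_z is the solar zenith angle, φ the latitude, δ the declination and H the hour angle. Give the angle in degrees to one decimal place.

Hour angle H = 15° × (16 − 12) = 60.00°.
With φ = 46.4°, δ = 2.8°, H = 60.00°: sin φ sin δ = 0.0354, cos φ cos δ cos H = 0.3444, so cos θ_z = 0.3798.
θ_z = arccos(0.3798) = 67.68°.

67.7°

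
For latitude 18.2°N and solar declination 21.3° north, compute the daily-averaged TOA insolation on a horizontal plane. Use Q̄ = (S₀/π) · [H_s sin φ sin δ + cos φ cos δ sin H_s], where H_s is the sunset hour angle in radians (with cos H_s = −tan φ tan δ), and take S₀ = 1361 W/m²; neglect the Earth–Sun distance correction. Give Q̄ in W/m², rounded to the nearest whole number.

464 W/m²

The sunset hour angle satisfies cos H_s = −tan φ tan δ = -0.1282, giving H_s = 97.37°. In radians, H_s = 1.6994.
H_s sin φ sin δ = 1.6994 × 0.3123 × 0.3633 = 0.1928.
cos φ cos δ sin H_s = 0.9500 × 0.9317 × 0.9917 = 0.8778.
Q̄ = (1361/π) × (0.1928 + 0.8778) = 433.22 × 1.0706 = 463.81 W/m².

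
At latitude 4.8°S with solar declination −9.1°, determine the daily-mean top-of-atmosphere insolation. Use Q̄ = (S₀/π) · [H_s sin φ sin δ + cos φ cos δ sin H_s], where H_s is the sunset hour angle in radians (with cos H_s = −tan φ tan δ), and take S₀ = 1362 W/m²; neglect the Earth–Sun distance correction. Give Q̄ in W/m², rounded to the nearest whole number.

436 W/m²

The sunset hour angle satisfies cos H_s = −tan φ tan δ = -0.0135, giving H_s = 90.77°. In radians, H_s = 1.5842.
H_s sin φ sin δ = 1.5842 × -0.0837 × -0.1582 = 0.0210.
cos φ cos δ sin H_s = 0.9965 × 0.9874 × 0.9999 = 0.9838.
Q̄ = (1362/π) × (0.0210 + 0.9838) = 433.54 × 1.0048 = 435.62 W/m².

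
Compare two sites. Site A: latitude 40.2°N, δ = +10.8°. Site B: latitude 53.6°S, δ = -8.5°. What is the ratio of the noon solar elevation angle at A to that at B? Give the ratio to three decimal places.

1.350

A: 90° − |40.2 − (10.8)| = 60.60°.
B: 90° − |-53.6 − (-8.5)| = 44.90°.
Ratio A/B = 60.6000 / 44.9000 = 1.3497.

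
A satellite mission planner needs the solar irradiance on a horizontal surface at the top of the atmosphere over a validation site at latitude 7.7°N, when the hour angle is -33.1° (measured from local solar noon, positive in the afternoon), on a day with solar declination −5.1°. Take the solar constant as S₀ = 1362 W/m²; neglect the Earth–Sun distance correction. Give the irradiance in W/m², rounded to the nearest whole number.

1110 W/m²

cos θ_z = sin φ sin δ + cos φ cos δ cos H = (0.1340)(-0.0889) + (0.9910)(0.9960)(0.8377) = 0.8149.
Top-of-atmosphere irradiance = S₀ cos θ_z = 1362 × 0.8149 = 1109.89 W/m².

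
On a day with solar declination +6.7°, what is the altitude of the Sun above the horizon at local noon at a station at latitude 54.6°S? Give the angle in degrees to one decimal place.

At local solar noon the hour angle is zero, so the elevation is 90° − |φ − δ| = 90° − |-54.6° − (6.7°)| = 90° − 61.3° = 28.7°.

28.7°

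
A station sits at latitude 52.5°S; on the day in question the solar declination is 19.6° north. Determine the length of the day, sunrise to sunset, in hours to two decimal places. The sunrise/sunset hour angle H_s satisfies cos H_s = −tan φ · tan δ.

cos H_s = −tan(-52.5°) · tan(19.6°) = 0.4641, so H_s = arccos(0.4641) = 62.35°.
Day length = 2 H_s / 15° h⁻¹ = 124.70° / 15 = 8.313 h.

8.31 hours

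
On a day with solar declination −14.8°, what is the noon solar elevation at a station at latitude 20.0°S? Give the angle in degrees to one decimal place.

At local solar noon the hour angle is zero, so the elevation is 90° − |φ − δ| = 90° − |-20.0° − (-14.8°)| = 90° − 5.2° = 84.8°.

84.8°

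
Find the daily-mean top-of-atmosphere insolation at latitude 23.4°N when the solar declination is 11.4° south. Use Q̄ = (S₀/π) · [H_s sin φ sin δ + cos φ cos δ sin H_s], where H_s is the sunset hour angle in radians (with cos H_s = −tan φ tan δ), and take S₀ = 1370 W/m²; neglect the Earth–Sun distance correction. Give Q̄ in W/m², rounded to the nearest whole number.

340 W/m²

The sunset hour angle satisfies cos H_s = −tan φ tan δ = 0.0873, giving H_s = 84.99°. In radians, H_s = 1.4834.
H_s sin φ sin δ = 1.4834 × 0.3971 × -0.1977 = -0.1165.
cos φ cos δ sin H_s = 0.9178 × 0.9803 × 0.9962 = 0.8963.
Q̄ = (1370/π) × (-0.1165 + 0.8963) = 436.08 × 0.7798 = 340.06 W/m².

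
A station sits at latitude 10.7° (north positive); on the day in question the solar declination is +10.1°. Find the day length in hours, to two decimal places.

12.26 hours

−tan φ tan δ = −(0.1890)(0.1781) = -0.0337; H_s = arccos(-0.0337) = 91.93°.
Day length = 2 H_s / 15° h⁻¹ = 183.86° / 15 = 12.257 h.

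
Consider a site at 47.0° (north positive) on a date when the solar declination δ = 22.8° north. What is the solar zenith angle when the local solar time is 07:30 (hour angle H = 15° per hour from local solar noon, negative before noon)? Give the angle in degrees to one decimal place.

Hour angle H = 15° × (7.5 − 12) = -67.50°.
With φ = 47.0°, δ = 22.8°, H = -67.50°: sin φ sin δ = 0.2834, cos φ cos δ cos H = 0.2406, so cos θ_z = 0.5240.
θ_z = arccos(0.5240) = 58.40°.

58.4°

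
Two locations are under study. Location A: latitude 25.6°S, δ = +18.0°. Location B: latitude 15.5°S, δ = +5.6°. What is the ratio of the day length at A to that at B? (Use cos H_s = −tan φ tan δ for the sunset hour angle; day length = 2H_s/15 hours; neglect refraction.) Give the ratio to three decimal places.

0.916

A: H_s = arccos(−tan -25.6° · tan 18.0°) = 81.04°, so 2H_s/15 = 10.8053 h.
B: H_s = arccos(−tan -15.5° · tan 5.6°) = 88.44°, so 2H_s/15 = 11.7920 h.
Ratio A/B = 10.8053 / 11.7920 = 0.9163.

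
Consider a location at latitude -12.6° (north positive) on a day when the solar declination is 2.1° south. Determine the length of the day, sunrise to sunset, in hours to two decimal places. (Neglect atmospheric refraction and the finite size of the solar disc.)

The sunset hour angle satisfies cos H_s = −tan φ tan δ = -0.0082, giving H_s = 90.47°.
Day length = 2 H_s / 15° h⁻¹ = 180.94° / 15 = 12.063 h.

12.06 hours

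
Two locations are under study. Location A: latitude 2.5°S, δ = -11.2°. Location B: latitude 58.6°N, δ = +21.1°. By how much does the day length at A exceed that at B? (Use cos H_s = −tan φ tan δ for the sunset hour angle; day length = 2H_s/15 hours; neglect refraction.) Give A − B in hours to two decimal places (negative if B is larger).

-5.16 h

A: H_s = arccos(−tan -2.5° · tan -11.2°) = 90.50°, so 2H_s/15 = 12.0667 h.
B: H_s = arccos(−tan 58.6° · tan 21.1°) = 129.21°, so 2H_s/15 = 17.2280 h.
A − B = 12.0667 − 17.2280 = -5.1613 h.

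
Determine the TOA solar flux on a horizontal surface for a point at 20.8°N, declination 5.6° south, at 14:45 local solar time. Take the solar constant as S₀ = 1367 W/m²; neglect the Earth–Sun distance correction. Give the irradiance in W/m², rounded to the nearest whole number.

Hour angle H = 15° × (14.75 − 12) = 41.25°.
With φ = 20.8°, δ = -5.6°, H = 41.25°: sin φ sin δ = -0.0347, cos φ cos δ cos H = 0.6995, so cos θ_z = 0.6648.
Top-of-atmosphere irradiance = S₀ cos θ_z = 1367 × 0.6648 = 908.78 W/m².

909 W/m²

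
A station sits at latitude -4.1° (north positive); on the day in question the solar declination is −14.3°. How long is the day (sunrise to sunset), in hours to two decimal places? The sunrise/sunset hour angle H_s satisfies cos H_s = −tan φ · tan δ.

12.14 hours

−tan φ tan δ = −(-0.0717)(-0.2549) = -0.0183; H_s = arccos(-0.0183) = 91.05°.
Day length = 2 H_s / 15° h⁻¹ = 182.10° / 15 = 12.140 h.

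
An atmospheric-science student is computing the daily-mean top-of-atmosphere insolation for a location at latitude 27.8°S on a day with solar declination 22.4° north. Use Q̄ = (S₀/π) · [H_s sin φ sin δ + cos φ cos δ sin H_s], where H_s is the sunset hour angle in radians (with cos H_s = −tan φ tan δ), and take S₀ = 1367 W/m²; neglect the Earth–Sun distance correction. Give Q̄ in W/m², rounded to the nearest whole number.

−tan φ tan δ = −(-0.5272)(0.4122) = 0.2173; H_s = arccos(0.2173) = 77.45°. In radians, H_s = 1.3518.
H_s sin φ sin δ = 1.3518 × -0.4664 × 0.3811 = -0.2403.
cos φ cos δ sin H_s = 0.8846 × 0.9245 × 0.9761 = 0.7983.
Q̄ = (1367/π) × (-0.2403 + 0.7983) = 435.13 × 0.5580 = 242.80 W/m².

243 W/m²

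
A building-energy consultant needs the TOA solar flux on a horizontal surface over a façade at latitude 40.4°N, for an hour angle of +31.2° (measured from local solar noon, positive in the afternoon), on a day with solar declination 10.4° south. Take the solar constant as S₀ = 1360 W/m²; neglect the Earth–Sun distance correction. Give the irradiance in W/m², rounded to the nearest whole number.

With φ = 40.4°, δ = -10.4°, H = 31.20°: sin φ sin δ = -0.1170, cos φ cos δ cos H = 0.6407, so cos θ_z = 0.5237.
Top-of-atmosphere irradiance = S₀ cos θ_z = 1360 × 0.5237 = 712.23 W/m².

712 W/m²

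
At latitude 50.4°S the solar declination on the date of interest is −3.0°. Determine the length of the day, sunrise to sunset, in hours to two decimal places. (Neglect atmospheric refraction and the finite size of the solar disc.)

12.48 hours

cos H_s = −tan(-50.4°) · tan(-3.0°) = -0.0634, so H_s = arccos(-0.0634) = 93.63°.
Day length = 2 H_s / 15° h⁻¹ = 187.26° / 15 = 12.484 h.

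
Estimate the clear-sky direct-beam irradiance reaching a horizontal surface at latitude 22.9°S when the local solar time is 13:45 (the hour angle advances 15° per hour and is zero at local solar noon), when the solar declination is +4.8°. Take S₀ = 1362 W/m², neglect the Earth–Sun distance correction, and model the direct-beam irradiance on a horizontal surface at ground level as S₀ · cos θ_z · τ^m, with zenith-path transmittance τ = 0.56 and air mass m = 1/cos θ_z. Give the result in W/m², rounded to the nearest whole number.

Hour angle H = 15° × (13.75 − 12) = 26.25°.
cos θ_z = sin(-22.9°) sin(4.8°) + cos(-22.9°) cos(4.8°) cos(26.25°) = -0.0326 + 0.8233 = 0.7907.
Air mass m = 1/cos θ_z = 1/0.7907 = 1.265; τ^m = 0.56^1.265 = 0.4802.
Surface direct beam = 1362 × 0.7907 × 0.4802 = 517.14 W/m².

517 W/m²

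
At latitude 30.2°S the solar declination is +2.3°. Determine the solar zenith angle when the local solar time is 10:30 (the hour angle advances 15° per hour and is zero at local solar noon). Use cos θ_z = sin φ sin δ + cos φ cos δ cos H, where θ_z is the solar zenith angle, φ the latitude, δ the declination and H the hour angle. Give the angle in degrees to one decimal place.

39.0°

Hour angle H = 15° × (10.5 − 12) = -22.50°.
With φ = -30.2°, δ = 2.3°, H = -22.50°: sin φ sin δ = -0.0202, cos φ cos δ cos H = 0.7978, so cos θ_z = 0.7776.
θ_z = arccos(0.7776) = 38.96°.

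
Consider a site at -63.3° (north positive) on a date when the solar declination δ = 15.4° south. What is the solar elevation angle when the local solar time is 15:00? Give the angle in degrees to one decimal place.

Hour angle H = 15° × (15 − 12) = 45.00°.
cos θ_z = sin φ sin δ + cos φ cos δ cos H = (-0.8934)(-0.2656) + (0.4493)(0.9641)(0.7071) = 0.5436.
θ_z = arccos(0.5436) = 57.07°, so the elevation is 90° − 57.07° = 32.93°.

32.9°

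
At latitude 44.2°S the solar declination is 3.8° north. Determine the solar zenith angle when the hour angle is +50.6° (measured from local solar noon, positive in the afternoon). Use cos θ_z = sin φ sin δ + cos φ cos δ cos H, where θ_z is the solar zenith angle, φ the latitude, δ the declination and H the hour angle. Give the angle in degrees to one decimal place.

cos θ_z = sin φ sin δ + cos φ cos δ cos H = (-0.6972)(0.0663) + (0.7169)(0.9978)(0.6347) = 0.4078.
θ_z = arccos(0.4078) = 65.93°.

65.9°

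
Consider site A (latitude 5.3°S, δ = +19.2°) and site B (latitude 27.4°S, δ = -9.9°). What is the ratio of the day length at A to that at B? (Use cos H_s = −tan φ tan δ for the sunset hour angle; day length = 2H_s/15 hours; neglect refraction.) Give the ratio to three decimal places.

0.926

A: H_s = arccos(−tan -5.3° · tan 19.2°) = 88.15°, so 2H_s/15 = 11.7533 h.
B: H_s = arccos(−tan -27.4° · tan -9.9°) = 95.19°, so 2H_s/15 = 12.6920 h.
Ratio A/B = 11.7533 / 12.6920 = 0.9260.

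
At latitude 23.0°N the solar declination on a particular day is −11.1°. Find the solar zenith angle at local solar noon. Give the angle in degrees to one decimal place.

At local solar noon the hour angle is zero, so the zenith angle is |φ − δ| = |23.0° − (-11.1°)| = 34.1°.

34.1°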